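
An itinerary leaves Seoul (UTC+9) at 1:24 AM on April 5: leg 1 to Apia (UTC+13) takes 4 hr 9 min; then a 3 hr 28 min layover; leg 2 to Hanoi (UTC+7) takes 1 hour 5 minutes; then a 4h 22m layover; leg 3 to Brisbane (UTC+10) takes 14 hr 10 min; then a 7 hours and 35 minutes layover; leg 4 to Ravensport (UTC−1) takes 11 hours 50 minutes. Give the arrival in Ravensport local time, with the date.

Convert departure to UTC: 1:24 AM − 9:00 = 4:24 PM UTC on Apr 4.
Add 4 hours 9 minutes leg 1 → 8:33 PM UTC.
Add 3 hours and 28 minutes layover in Apia → 12:01 AM UTC (Apr 5).
Add 1 hour 5 minutes leg 2 → 1:06 AM UTC.
Add 4 hours and 22 minutes layover in Hanoi → 5:28 AM UTC.
Add 14 hours and 10 minutes leg 3 → 7:38 PM UTC.
Add 7 hours 35 minutes layover in Brisbane → 3:13 AM UTC (Apr 6).
Add 11 hours 50 minutes leg 4 → 3:03 PM UTC.
Ravensport is UTC−1:00, so local arrival = 3:03 PM − 1:00 = 2:03 PM on Apr 6.

2:03 PM on April 6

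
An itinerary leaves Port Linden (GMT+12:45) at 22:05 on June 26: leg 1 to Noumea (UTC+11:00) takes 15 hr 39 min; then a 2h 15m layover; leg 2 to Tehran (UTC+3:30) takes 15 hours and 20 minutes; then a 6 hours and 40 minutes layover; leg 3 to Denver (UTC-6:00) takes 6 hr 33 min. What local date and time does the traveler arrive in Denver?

Convert departure to UTC: 22:05 − 12:45 = 09:20 UTC on Jun 26.
Add 15 hours and 39 minutes leg 1 → 00:59 UTC (Jun 27).
Add 2 hours and 15 minutes layover in Noumea → 03:14 UTC.
Add 15 hours and 20 minutes leg 2 → 18:34 UTC.
Add 6 hours and 40 minutes layover in Tehran → 01:14 UTC (Jun 28).
Add 6 hours 33 minutes leg 3 → 07:47 UTC.
Denver is UTC−6:00, so local arrival = 07:47 − 6:00 = 01:47 on Jun 28.

01:47 on June 28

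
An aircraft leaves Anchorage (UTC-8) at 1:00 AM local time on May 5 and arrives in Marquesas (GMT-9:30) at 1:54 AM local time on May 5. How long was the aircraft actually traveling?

Departure in UTC: 1:00 AM + 8:00 = 9:00 AM on May 5.
Arrival in UTC: 1:54 AM + 9:30 = 11:24 AM on May 5.
Elapsed = 11:24 AM − 9:00 AM = 2 hours 24 minutes.

2 hours 24 minutes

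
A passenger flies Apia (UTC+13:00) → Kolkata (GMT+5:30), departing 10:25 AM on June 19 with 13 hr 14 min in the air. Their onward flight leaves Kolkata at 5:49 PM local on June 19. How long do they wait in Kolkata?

Convert departure to UTC: 10:25 AM − 13:00 = 9:25 PM UTC on Jun 18.
Add 13 hours and 14 minutes flight time → 10:39 AM UTC (Jun 19).
Kolkata is UTC+5:30, so local arrival = 10:39 AM + 5:30 = 4:09 PM on Jun 19.
Layover = 5:49 PM − 4:09 PM = 1 hour 40 minutes.

1 hour 40 minutes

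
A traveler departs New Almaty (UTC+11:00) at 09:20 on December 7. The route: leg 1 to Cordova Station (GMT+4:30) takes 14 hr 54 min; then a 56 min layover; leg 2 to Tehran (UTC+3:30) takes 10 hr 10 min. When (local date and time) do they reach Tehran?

Convert departure to UTC: 09:20 − 11:00 = 22:20 UTC on Dec 6.
Add 14 hours 54 minutes leg 1 → 13:14 UTC (Dec 7).
Add 56 minutes layover in Cordova Station → 14:10 UTC.
Add 10 hours 10 minutes leg 2 → 00:20 UTC (Dec 8).
Tehran is UTC+3:30, so local arrival = 00:20 + 3:30 = 03:50 on Dec 8.

03:50 on Dec 8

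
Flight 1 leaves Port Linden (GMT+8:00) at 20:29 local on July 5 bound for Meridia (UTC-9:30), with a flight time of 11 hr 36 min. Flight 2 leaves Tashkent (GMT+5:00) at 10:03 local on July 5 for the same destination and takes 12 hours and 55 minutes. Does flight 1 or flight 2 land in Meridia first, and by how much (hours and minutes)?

Flight 1 in UTC: 20:29 − 8:00 = 12:29 on Jul 5.
+11 hours 36 minutes → arrive 00:05 UTC on Jul 6.
Flight 2 in UTC: 10:03 − 5:00 = 05:03 on Jul 5.
+12 hours 55 minutes → arrive 17:58 UTC on Jul 5.
Flight 2 lands earlier by 6 hours 7 minutes.

the second, by 6 hours 7 minutes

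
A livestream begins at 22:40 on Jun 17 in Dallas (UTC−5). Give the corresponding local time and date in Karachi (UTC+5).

In UTC: 22:40 + 5:00 = 03:40 on Jun 18.
Karachi is UTC+5:00: 03:40 + 5:00 = 08:40 on Jun 18.

08:40 on June 18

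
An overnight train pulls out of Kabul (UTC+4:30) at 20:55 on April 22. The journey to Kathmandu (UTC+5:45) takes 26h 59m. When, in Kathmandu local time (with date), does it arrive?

Convert departure to UTC: 20:55 − 4:30 = 16:25 UTC on Apr 22.
Add 26 hours 59 minutes travel time → 19:24 UTC (Apr 23).
Kathmandu is UTC+5:45, so local arrival = 19:24 + 5:45 = 01:09 on Apr 24.

01:09 on April 24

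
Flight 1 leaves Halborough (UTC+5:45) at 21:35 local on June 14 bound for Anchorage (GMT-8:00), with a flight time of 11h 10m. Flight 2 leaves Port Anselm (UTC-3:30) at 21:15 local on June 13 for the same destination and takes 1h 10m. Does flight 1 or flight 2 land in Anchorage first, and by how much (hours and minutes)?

the second, by 25 hours 5 minutes

Flight 1 in UTC: 21:35 − 5:45 = 15:50 on Jun 14.
+11 hours and 10 minutes → arrive 03:00 UTC on Jun 15.
Flight 2 in UTC: 21:15 + 3:30 = 00:45 on Jun 14.
+1 hour 10 minutes → arrive 01:55 UTC on Jun 14.
Flight 2 lands earlier by 25 hours 5 minutes.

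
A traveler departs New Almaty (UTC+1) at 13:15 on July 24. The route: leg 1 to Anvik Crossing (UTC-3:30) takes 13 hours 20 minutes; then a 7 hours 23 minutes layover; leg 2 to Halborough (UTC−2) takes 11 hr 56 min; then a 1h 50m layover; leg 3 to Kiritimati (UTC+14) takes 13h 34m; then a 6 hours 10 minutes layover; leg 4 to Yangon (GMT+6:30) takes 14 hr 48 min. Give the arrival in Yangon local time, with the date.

15:46 on July 27

Convert departure to UTC: 13:15 − 1:00 = 12:15 UTC on Jul 24.
Add 13 hours 20 minutes leg 1 → 01:35 UTC (Jul 25).
Add 7 hours 23 minutes layover in Anvik Crossing → 08:58 UTC.
Add 11 hours 56 minutes leg 2 → 20:54 UTC.
Add 1 hour 50 minutes layover in Halborough → 22:44 UTC.
Add 13 hours 34 minutes leg 3 → 12:18 UTC (Jul 26).
Add 6 hours 10 minutes layover in Kiritimati → 18:28 UTC.
Add 14 hours and 48 minutes leg 4 → 09:16 UTC (Jul 27).
Yangon is UTC+6:30, so local arrival = 09:16 + 6:30 = 15:46 on Jul 27.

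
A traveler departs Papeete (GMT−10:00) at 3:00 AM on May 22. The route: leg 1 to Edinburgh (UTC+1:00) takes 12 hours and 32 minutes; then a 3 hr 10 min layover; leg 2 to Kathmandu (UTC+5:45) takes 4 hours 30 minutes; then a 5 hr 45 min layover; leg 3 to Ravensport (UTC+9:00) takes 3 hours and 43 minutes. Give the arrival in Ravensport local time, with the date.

3:40 AM on May 24

Convert departure to UTC: 3:00 AM + 10:00 = 1:00 PM UTC on May 22.
Add 12 hours and 32 minutes leg 1 → 1:32 AM UTC (May 23).
Add 3 hours and 10 minutes layover in Edinburgh → 4:42 AM UTC.
Add 4 hours and 30 minutes leg 2 → 9:12 AM UTC.
Add 5 hours and 45 minutes layover in Kathmandu → 2:57 PM UTC.
Add 3 hours 43 minutes leg 3 → 6:40 PM UTC.
Ravensport is UTC+9:00, so local arrival = 6:40 PM + 9:00 = 3:40 AM on May 24.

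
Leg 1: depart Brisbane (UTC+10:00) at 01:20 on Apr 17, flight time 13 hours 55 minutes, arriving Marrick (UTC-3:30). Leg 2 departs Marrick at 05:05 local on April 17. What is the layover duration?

Convert departure to UTC: 01:20 − 10:00 = 15:20 UTC on Apr 16.
Add 13 hours 55 minutes flight time → 05:15 UTC (Apr 17).
Marrick is UTC−3:30, so local arrival = 05:15 − 3:30 = 01:45 on Apr 17.
Layover = 05:05 − 01:45 = 3 hours 20 minutes.

3 hours 20 minutes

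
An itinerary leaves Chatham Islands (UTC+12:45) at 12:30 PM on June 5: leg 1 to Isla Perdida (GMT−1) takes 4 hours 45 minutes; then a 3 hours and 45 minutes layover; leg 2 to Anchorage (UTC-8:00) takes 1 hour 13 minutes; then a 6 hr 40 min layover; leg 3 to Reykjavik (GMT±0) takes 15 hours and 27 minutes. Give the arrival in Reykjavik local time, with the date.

7:35 AM on Jun 6

Convert departure to UTC: 12:30 PM − 12:45 = 11:45 PM UTC on Jun 4.
Add 4 hours 45 minutes leg 1 → 4:30 AM UTC (Jun 5).
Add 3 hours 45 minutes layover in Isla Perdida → 8:15 AM UTC.
Add 1 hour 13 minutes leg 2 → 9:28 AM UTC.
Add 6 hours and 40 minutes layover in Anchorage → 4:08 PM UTC.
Add 15 hours 27 minutes leg 3 → 7:35 AM UTC (Jun 6).
Reykjavik is UTC+0, so local arrival is the same: 7:35 AM on Jun 6.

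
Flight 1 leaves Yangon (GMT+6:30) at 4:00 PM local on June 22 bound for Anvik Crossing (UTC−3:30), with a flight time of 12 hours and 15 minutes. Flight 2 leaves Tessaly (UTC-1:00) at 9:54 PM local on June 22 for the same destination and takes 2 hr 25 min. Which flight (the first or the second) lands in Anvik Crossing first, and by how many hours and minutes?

Flight 1 in UTC: 4:00 PM − 6:30 = 9:30 AM on Jun 22.
+12 hours 15 minutes → arrive 9:45 PM UTC on Jun 22.
Flight 2 in UTC: 9:54 PM + 1:00 = 10:54 PM on Jun 22.
+2 hours 25 minutes → arrive 1:19 AM UTC on Jun 23.
Flight 1 lands earlier by 3 hours 34 minutes.

the first, by 3 hours 34 minutes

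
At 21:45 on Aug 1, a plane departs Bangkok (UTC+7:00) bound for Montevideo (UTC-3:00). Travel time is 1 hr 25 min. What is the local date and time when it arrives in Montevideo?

Montevideo is 10:00 behind Bangkok.
After 1 hour 25 minutes it is 23:10 in Bangkok.
Shift by the zone difference: 23:10 − 10:00 = 13:10 on Aug 1 in Montevideo.

13:10 on August 1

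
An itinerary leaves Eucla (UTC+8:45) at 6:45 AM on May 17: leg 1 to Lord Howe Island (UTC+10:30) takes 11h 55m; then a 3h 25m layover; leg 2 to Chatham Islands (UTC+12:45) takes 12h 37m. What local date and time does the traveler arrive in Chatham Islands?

Convert departure to UTC: 6:45 AM − 8:45 = 10:00 PM UTC on May 16.
Add 11 hours and 55 minutes leg 1 → 9:55 AM UTC (May 17).
Add 3 hours 25 minutes layover in Lord Howe Island → 1:20 PM UTC.
Add 12 hours and 37 minutes leg 2 → 1:57 AM UTC (May 18).
Chatham Islands is UTC+12:45, so local arrival = 1:57 AM + 12:45 = 2:42 PM on May 18.

2:42 PM on May 18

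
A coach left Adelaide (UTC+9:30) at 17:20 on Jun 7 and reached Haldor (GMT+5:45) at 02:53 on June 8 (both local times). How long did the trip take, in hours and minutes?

13 hours 18 minutes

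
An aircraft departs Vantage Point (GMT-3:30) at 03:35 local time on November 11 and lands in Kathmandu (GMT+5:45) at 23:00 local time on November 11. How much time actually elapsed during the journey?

10 hours 10 minutes

Departure in UTC: 03:35 + 3:30 = 07:05 on Nov 11.
Arrival in UTC: 23:00 − 5:45 = 17:15 on Nov 11.
Elapsed = 17:15 − 07:05 = 10 hours 10 minutes.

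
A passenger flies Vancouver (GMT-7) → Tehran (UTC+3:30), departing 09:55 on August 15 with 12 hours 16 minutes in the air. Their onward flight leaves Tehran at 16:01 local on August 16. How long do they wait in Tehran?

Convert departure to UTC: 09:55 + 7:00 = 16:55 UTC on Aug 15.
Add 12 hours 16 minutes flight time → 05:11 UTC (Aug 16).
Tehran is UTC+3:30, so local arrival = 05:11 + 3:30 = 08:41 on Aug 16.
Layover = 16:01 − 08:41 = 7 hours 20 minutes.

7 hours 20 minutes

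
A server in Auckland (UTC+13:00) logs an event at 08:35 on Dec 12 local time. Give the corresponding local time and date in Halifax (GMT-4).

In UTC: 08:35 − 13:00 = 19:35 on Dec 11.
Halifax is UTC−4:00: 19:35 − 4:00 = 15:35 on Dec 11.

15:35 on December 11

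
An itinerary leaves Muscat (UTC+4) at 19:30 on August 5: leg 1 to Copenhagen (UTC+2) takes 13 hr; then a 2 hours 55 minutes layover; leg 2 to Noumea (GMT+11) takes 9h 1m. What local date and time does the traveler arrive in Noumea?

03:26 on August 7

Convert departure to UTC: 19:30 − 4:00 = 15:30 UTC on Aug 5.
Add 13 hours leg 1 → 04:30 UTC (Aug 6).
Add 2 hours and 55 minutes layover in Copenhagen → 07:25 UTC.
Add 9 hours and 1 minute leg 2 → 16:26 UTC.
Noumea is UTC+11:00, so local arrival = 16:26 + 11:00 = 03:26 on Aug 7.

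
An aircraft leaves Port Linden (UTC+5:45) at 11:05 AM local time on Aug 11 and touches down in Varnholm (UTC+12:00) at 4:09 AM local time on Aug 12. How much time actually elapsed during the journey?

Departure in UTC: 11:05 AM − 5:45 = 5:20 AM on Aug 11.
Arrival in UTC: 4:09 AM − 12:00 = 4:09 PM on Aug 11.
Elapsed = 4:09 PM − 5:20 AM = 10 hours 49 minutes.

10 hours 49 minutes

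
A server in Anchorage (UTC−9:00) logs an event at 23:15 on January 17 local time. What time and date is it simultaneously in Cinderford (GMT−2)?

06:15 on January 18

In UTC: 23:15 + 9:00 = 08:15 on Jan 18.
Cinderford is UTC−2:00: 08:15 − 2:00 = 06:15 on Jan 18.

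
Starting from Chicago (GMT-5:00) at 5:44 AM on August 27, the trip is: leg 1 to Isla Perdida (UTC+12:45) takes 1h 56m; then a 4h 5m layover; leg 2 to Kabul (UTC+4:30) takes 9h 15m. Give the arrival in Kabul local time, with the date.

Convert departure to UTC: 5:44 AM + 5:00 = 10:44 AM UTC on Aug 27.
Add 1 hour and 56 minutes leg 1 → 12:40 PM UTC.
Add 4 hours 5 minutes layover in Isla Perdida → 4:45 PM UTC.
Add 9 hours and 15 minutes leg 2 → 2:00 AM UTC (Aug 28).
Kabul is UTC+4:30, so local arrival = 2:00 AM + 4:30 = 6:30 AM on Aug 28.

6:30 AM on August 28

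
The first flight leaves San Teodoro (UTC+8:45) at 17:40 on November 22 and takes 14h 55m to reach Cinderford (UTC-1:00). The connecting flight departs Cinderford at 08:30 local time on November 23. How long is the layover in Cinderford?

Convert departure to UTC: 17:40 − 8:45 = 08:55 UTC on Nov 22.
Add 14 hours 55 minutes flight time → 23:50 UTC.
Cinderford is UTC−1:00, so local arrival = 23:50 − 1:00 = 22:50 on Nov 22.
Layover = 08:30 − 22:50 (+1 day) = 9 hours 40 minutes.

9 hours 40 minutes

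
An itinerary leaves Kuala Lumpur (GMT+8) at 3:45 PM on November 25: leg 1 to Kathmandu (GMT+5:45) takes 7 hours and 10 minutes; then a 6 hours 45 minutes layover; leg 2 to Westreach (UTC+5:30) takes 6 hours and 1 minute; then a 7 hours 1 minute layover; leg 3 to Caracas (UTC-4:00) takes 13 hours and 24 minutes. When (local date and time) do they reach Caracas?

Convert departure to UTC: 3:45 PM − 8:00 = 7:45 AM UTC on Nov 25.
Add 7 hours and 10 minutes leg 1 → 2:55 PM UTC.
Add 6 hours and 45 minutes layover in Kathmandu → 9:40 PM UTC.
Add 6 hours 1 minute leg 2 → 3:41 AM UTC (Nov 26).
Add 7 hours and 1 minute layover in Westreach → 10:42 AM UTC.
Add 13 hours 24 minutes leg 3 → 12:06 AM UTC (Nov 27).
Caracas is UTC−4:00, so local arrival = 12:06 AM − 4:00 = 8:06 PM on Nov 26.

8:06 PM on November 26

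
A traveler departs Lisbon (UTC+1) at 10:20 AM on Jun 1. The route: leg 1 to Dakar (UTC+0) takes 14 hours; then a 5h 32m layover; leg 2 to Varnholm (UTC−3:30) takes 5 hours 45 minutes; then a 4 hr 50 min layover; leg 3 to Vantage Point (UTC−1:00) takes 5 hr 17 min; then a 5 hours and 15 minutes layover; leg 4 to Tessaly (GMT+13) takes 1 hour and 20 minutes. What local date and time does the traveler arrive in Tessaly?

Convert departure to UTC: 10:20 AM − 1:00 = 9:20 AM UTC on Jun 1.
Add 14 hours leg 1 → 11:20 PM UTC.
Add 5 hours and 32 minutes layover in Dakar → 4:52 AM UTC (Jun 2).
Add 5 hours and 45 minutes leg 2 → 10:37 AM UTC.
Add 4 hours 50 minutes layover in Varnholm → 3:27 PM UTC.
Add 5 hours 17 minutes leg 3 → 8:44 PM UTC.
Add 5 hours and 15 minutes layover in Vantage Point → 1:59 AM UTC (Jun 3).
Add 1 hour and 20 minutes leg 4 → 3:19 AM UTC.
Tessaly is UTC+13:00, so local arrival = 3:19 AM + 13:00 = 4:19 PM on Jun 3.

4:19 PM on Jun 3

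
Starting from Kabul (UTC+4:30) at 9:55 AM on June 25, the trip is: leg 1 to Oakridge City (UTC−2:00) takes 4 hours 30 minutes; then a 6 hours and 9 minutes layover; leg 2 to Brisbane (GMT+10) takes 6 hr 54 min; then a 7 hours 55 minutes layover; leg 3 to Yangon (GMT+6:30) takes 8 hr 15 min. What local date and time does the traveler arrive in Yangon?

9:38 PM on Jun 26

Convert departure to UTC: 9:55 AM − 4:30 = 5:25 AM UTC on Jun 25.
Add 4 hours and 30 minutes leg 1 → 9:55 AM UTC.
Add 6 hours 9 minutes layover in Oakridge City → 4:04 PM UTC.
Add 6 hours 54 minutes leg 2 → 10:58 PM UTC.
Add 7 hours 55 minutes layover in Brisbane → 6:53 AM UTC (Jun 26).
Add 8 hours 15 minutes leg 3 → 3:08 PM UTC.
Yangon is UTC+6:30, so local arrival = 3:08 PM + 6:30 = 9:38 PM on Jun 26.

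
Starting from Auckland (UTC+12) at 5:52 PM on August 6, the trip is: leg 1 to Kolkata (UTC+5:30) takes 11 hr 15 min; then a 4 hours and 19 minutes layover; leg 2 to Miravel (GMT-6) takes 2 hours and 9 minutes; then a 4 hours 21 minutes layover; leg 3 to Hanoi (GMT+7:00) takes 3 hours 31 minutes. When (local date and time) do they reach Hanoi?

Convert departure to UTC: 5:52 PM − 12:00 = 5:52 AM UTC on Aug 6.
Add 11 hours 15 minutes leg 1 → 5:07 PM UTC.
Add 4 hours and 19 minutes layover in Kolkata → 9:26 PM UTC.
Add 2 hours and 9 minutes leg 2 → 11:35 PM UTC.
Add 4 hours and 21 minutes layover in Miravel → 3:56 AM UTC (Aug 7).
Add 3 hours and 31 minutes leg 3 → 7:27 AM UTC.
Hanoi is UTC+7:00, so local arrival = 7:27 AM + 7:00 = 2:27 PM on Aug 7.

2:27 PM on August 7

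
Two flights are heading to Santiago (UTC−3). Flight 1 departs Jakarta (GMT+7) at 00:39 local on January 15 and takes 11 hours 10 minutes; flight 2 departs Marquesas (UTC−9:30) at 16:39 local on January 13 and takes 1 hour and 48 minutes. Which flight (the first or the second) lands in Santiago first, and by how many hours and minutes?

the second, by 24 hours 52 minutes

Flight 1 in UTC: 00:39 − 7:00 = 17:39 on Jan 14.
+11 hours 10 minutes → arrive 04:49 UTC on Jan 15.
Flight 2 in UTC: 16:39 + 9:30 = 02:09 on Jan 14.
+1 hour and 48 minutes → arrive 03:57 UTC on Jan 14.
Flight 2 lands earlier by 24 hours 52 minutes.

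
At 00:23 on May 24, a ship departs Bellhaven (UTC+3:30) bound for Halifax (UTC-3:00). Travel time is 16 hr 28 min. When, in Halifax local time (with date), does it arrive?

10:21 on May 24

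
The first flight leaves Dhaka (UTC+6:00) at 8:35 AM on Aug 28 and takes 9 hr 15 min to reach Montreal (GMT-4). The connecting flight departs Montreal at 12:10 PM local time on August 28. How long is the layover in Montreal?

Convert departure to UTC: 8:35 AM − 6:00 = 2:35 AM UTC on Aug 28.
Add 9 hours 15 minutes flight time → 11:50 AM UTC.
Montreal is UTC−4:00, so local arrival = 11:50 AM − 4:00 = 7:50 AM on Aug 28.
Layover = 12:10 PM − 7:50 AM = 4 hours 20 minutes.

4 hours 20 minutes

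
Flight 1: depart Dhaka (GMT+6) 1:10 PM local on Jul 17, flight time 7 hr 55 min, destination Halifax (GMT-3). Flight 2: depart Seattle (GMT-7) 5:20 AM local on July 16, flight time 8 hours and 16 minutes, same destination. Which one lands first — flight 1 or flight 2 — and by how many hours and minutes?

Flight 1 in UTC: 1:10 PM − 6:00 = 7:10 AM on Jul 17.
+7 hours 55 minutes → arrive 3:05 PM UTC on Jul 17.
Flight 2 in UTC: 5:20 AM + 7:00 = 12:20 PM on Jul 16.
+8 hours and 16 minutes → arrive 8:36 PM UTC on Jul 16.
Flight 2 lands earlier by 18 hours 29 minutes.

the second, by 18 hours 29 minutes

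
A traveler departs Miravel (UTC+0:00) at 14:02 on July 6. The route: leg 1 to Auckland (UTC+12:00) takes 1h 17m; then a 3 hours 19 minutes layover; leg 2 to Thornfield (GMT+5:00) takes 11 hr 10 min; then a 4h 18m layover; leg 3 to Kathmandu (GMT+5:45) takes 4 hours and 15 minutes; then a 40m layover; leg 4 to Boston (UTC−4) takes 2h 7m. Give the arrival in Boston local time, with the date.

Miravel is at UTC+0, so departure is already 14:02 UTC on Jul 6.
Add 1 hour and 17 minutes leg 1 → 15:19 UTC.
Add 3 hours 19 minutes layover in Auckland → 18:38 UTC.
Add 11 hours and 10 minutes leg 2 → 05:48 UTC (Jul 7).
Add 4 hours 18 minutes layover in Thornfield → 10:06 UTC.
Add 4 hours and 15 minutes leg 3 → 14:21 UTC.
Add 40 minutes layover in Kathmandu → 15:01 UTC.
Add 2 hours and 7 minutes leg 4 → 17:08 UTC.
Boston is UTC−4:00, so local arrival = 17:08 − 4:00 = 13:08 on Jul 7.

13:08 on Jul 7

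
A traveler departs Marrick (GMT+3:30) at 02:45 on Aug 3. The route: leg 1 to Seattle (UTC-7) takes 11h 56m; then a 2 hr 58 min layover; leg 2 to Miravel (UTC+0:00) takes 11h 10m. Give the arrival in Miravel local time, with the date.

01:19 on August 4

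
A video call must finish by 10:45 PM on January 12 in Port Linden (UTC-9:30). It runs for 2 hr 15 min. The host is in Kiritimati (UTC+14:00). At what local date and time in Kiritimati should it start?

Target end time in UTC: 10:45 PM + 9:30 = 8:15 AM on Jan 13.
Subtract 2 hours and 15 minutes → start 6:00 AM UTC on Jan 13.
Kiritimati is UTC+14:00: 6:00 AM + 14:00 = 8:00 PM on Jan 13.

8:00 PM on Jan 13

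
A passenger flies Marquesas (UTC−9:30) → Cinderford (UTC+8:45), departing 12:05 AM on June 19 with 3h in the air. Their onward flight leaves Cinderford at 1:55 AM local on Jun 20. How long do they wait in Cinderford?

Convert departure to UTC: 12:05 AM + 9:30 = 9:35 AM UTC on Jun 19.
Add 3 hours flight time → 12:35 PM UTC.
Cinderford is UTC+8:45, so local arrival = 12:35 PM + 8:45 = 9:20 PM on Jun 19.
Layover = 1:55 AM − 9:20 PM (+1 day) = 4 hours 35 minutes.

4 hours 35 minutes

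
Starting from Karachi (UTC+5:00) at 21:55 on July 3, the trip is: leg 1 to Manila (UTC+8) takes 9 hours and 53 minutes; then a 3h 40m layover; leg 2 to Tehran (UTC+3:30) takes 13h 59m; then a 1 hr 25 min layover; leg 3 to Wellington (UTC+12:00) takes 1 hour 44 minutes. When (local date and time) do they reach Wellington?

Convert departure to UTC: 21:55 − 5:00 = 16:55 UTC on Jul 3.
Add 9 hours and 53 minutes leg 1 → 02:48 UTC (Jul 4).
Add 3 hours and 40 minutes layover in Manila → 06:28 UTC.
Add 13 hours and 59 minutes leg 2 → 20:27 UTC.
Add 1 hour and 25 minutes layover in Tehran → 21:52 UTC.
Add 1 hour 44 minutes leg 3 → 23:36 UTC.
Wellington is UTC+12:00, so local arrival = 23:36 + 12:00 = 11:36 on Jul 5.

11:36 on Jul 5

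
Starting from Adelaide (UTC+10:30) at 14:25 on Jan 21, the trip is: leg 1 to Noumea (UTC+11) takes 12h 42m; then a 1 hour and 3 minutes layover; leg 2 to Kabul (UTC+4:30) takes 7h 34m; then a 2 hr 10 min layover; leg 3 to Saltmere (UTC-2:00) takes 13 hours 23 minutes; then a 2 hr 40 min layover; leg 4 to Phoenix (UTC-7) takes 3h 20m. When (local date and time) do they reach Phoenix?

Convert departure to UTC: 14:25 − 10:30 = 03:55 UTC on Jan 21.
Add 12 hours and 42 minutes leg 1 → 16:37 UTC.
Add 1 hour and 3 minutes layover in Noumea → 17:40 UTC.
Add 7 hours 34 minutes leg 2 → 01:14 UTC (Jan 22).
Add 2 hours and 10 minutes layover in Kabul → 03:24 UTC.
Add 13 hours and 23 minutes leg 3 → 16:47 UTC.
Add 2 hours 40 minutes layover in Saltmere → 19:27 UTC.
Add 3 hours 20 minutes leg 4 → 22:47 UTC.
Phoenix is UTC−7:00, so local arrival = 22:47 − 7:00 = 15:47 on Jan 22.

15:47 on Jan 22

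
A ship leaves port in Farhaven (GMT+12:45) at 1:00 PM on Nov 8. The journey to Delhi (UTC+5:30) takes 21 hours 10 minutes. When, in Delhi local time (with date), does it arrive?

Convert departure to UTC: 1:00 PM − 12:45 = 12:15 AM UTC on Nov 8.
Add 21 hours and 10 minutes travel time → 9:25 PM UTC.
Delhi is UTC+5:30, so local arrival = 9:25 PM + 5:30 = 2:55 AM on Nov 9.

2:55 AM on November 9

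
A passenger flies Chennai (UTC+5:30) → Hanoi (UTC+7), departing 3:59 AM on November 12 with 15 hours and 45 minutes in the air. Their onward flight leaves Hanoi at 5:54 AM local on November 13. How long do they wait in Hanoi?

Convert departure to UTC: 3:59 AM − 5:30 = 10:29 PM UTC on Nov 11.
Add 15 hours 45 minutes flight time → 2:14 PM UTC (Nov 12).
Hanoi is UTC+7:00, so local arrival = 2:14 PM + 7:00 = 9:14 PM on Nov 12.
Layover = 5:54 AM − 9:14 PM (+1 day) = 8 hours 40 minutes.

8 hours 40 minutes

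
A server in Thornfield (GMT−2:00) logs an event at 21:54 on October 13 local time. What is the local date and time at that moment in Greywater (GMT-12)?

Greywater is 10:00 behind Thornfield.
Shift by the zone difference: 21:54 − 10:00 = 11:54 on Oct 13 in Greywater.

11:54 on October 13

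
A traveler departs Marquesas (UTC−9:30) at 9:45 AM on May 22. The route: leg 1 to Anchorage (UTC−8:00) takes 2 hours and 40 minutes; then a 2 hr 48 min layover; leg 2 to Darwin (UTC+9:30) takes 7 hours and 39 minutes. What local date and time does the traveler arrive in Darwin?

5:52 PM on May 23

Convert departure to UTC: 9:45 AM + 9:30 = 7:15 PM UTC on May 22.
Add 2 hours 40 minutes leg 1 → 9:55 PM UTC.
Add 2 hours 48 minutes layover in Anchorage → 12:43 AM UTC (May 23).
Add 7 hours 39 minutes leg 2 → 8:22 AM UTC.
Darwin is UTC+9:30, so local arrival = 8:22 AM + 9:30 = 5:52 PM on May 23.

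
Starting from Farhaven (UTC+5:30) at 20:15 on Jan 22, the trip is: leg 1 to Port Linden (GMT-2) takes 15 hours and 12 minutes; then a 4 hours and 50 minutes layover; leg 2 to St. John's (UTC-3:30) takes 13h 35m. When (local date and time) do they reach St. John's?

20:52 on January 23

Convert departure to UTC: 20:15 − 5:30 = 14:45 UTC on Jan 22.
Add 15 hours and 12 minutes leg 1 → 05:57 UTC (Jan 23).
Add 4 hours 50 minutes layover in Port Linden → 10:47 UTC.
Add 13 hours and 35 minutes leg 2 → 00:22 UTC (Jan 24).
St. John's is UTC−3:30, so local arrival = 00:22 − 3:30 = 20:52 on Jan 23.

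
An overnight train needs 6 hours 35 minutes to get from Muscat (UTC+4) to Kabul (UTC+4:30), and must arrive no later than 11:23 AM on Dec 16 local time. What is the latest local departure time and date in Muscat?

Target arrival in UTC: 11:23 AM − 4:30 = 6:53 AM on Dec 16.
Subtract 6 hours and 35 minutes → departure 12:18 AM UTC on Dec 16.
Muscat is UTC+4:00: 12:18 AM + 4:00 = 4:18 AM on Dec 16.

4:18 AM on December 16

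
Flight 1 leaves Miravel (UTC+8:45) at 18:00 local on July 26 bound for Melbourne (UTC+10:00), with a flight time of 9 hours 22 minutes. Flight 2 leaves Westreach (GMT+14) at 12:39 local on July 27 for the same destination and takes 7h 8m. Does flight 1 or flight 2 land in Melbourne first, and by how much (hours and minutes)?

the first, by 11 hours 10 minutes

Flight 1 in UTC: 18:00 − 8:45 = 09:15 on Jul 26.
+9 hours 22 minutes → arrive 18:37 UTC on Jul 26.
Flight 2 in UTC: 12:39 − 14:00 = 22:39 on Jul 26.
+7 hours and 8 minutes → arrive 05:47 UTC on Jul 27.
Flight 1 lands earlier by 11 hours 10 minutes.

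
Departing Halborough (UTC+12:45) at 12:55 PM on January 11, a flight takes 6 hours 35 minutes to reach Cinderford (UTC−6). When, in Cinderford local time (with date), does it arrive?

12:45 AM on Jan 11

Convert departure to UTC: 12:55 PM − 12:45 = 12:10 AM UTC on Jan 11.
Add 6 hours and 35 minutes travel time → 6:45 AM UTC.
Cinderford is UTC−6:00, so local arrival = 6:45 AM − 6:00 = 12:45 AM on Jan 11.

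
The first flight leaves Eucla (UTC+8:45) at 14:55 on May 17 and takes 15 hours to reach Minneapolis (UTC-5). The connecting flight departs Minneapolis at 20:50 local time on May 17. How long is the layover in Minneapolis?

Convert departure to UTC: 14:55 − 8:45 = 06:10 UTC on May 17.
Add 15 hours flight time → 21:10 UTC.
Minneapolis is UTC−5:00, so local arrival = 21:10 − 5:00 = 16:10 on May 17.
Layover = 20:50 − 16:10 = 4 hours 40 minutes.

4 hours 40 minutes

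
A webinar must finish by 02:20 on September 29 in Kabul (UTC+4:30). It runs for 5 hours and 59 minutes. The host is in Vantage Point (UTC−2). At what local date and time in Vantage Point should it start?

13:51 on September 28

Target end time in UTC: 02:20 − 4:30 = 21:50 on Sep 28.
Subtract 5 hours and 59 minutes → start 15:51 UTC on Sep 28.
Vantage Point is UTC−2:00: 15:51 − 2:00 = 13:51 on Sep 28.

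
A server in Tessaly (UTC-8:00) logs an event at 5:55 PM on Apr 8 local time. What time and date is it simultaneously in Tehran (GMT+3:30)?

5:25 AM on April 9

In UTC: 5:55 PM + 8:00 = 1:55 AM on Apr 9.
Tehran is UTC+3:30: 1:55 AM + 3:30 = 5:25 AM on Apr 9.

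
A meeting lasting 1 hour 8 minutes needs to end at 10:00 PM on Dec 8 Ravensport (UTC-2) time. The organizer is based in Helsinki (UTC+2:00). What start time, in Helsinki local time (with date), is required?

12:52 AM on December 9

Target end time in UTC: 10:00 PM + 2:00 = 12:00 AM on Dec 9.
Subtract 1 hour and 8 minutes → start 10:52 PM UTC on Dec 8.
Helsinki is UTC+2:00: 10:52 PM + 2:00 = 12:52 AM on Dec 9.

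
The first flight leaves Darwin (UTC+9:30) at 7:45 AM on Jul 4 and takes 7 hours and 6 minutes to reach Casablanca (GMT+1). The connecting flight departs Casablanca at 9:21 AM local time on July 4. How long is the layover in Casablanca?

3 hours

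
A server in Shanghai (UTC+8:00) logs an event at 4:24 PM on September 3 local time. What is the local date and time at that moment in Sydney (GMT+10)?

In UTC: 4:24 PM − 8:00 = 8:24 AM on Sep 3.
Sydney is UTC+10:00: 8:24 AM + 10:00 = 6:24 PM on Sep 3.

6:24 PM on September 3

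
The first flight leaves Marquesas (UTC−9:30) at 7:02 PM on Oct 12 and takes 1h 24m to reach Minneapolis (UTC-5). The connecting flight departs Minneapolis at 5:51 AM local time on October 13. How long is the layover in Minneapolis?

Convert departure to UTC: 7:02 PM + 9:30 = 4:32 AM UTC on Oct 13.
Add 1 hour 24 minutes flight time → 5:56 AM UTC.
Minneapolis is UTC−5:00, so local arrival = 5:56 AM − 5:00 = 12:56 AM on Oct 13.
Layover = 5:51 AM − 12:56 AM = 4 hours 55 minutes.

4 hours 55 minutes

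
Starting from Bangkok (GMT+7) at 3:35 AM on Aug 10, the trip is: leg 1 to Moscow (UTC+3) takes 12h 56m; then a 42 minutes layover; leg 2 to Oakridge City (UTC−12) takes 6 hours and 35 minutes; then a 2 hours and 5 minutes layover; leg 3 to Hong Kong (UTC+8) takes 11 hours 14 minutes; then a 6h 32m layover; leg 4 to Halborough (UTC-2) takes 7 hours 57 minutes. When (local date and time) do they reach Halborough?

6:36 PM on August 11

Convert departure to UTC: 3:35 AM − 7:00 = 8:35 PM UTC on Aug 9.
Add 12 hours and 56 minutes leg 1 → 9:31 AM UTC (Aug 10).
Add 42 minutes layover in Moscow → 10:13 AM UTC.
Add 6 hours 35 minutes leg 2 → 4:48 PM UTC.
Add 2 hours 5 minutes layover in Oakridge City → 6:53 PM UTC.
Add 11 hours and 14 minutes leg 3 → 6:07 AM UTC (Aug 11).
Add 6 hours and 32 minutes layover in Hong Kong → 12:39 PM UTC.
Add 7 hours 57 minutes leg 4 → 8:36 PM UTC.
Halborough is UTC−2:00, so local arrival = 8:36 PM − 2:00 = 6:36 PM on Aug 11.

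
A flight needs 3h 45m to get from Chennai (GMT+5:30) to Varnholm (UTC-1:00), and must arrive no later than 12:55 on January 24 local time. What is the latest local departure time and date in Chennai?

15:40 on January 24

Target arrival in UTC: 12:55 + 1:00 = 13:55 on Jan 24.
Subtract 3 hours and 45 minutes → departure 10:10 UTC on Jan 24.
Chennai is UTC+5:30: 10:10 + 5:30 = 15:40 on Jan 24.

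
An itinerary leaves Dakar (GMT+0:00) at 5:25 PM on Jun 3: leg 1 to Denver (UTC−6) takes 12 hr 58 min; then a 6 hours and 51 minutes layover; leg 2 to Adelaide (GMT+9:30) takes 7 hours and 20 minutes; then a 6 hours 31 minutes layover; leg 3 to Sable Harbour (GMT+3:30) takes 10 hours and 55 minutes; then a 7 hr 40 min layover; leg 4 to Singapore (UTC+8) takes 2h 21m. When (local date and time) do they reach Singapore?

Dakar is at UTC+0, so departure is already 5:25 PM UTC on Jun 3.
Add 12 hours 58 minutes leg 1 → 6:23 AM UTC (Jun 4).
Add 6 hours 51 minutes layover in Denver → 1:14 PM UTC.
Add 7 hours 20 minutes leg 2 → 8:34 PM UTC.
Add 6 hours and 31 minutes layover in Adelaide → 3:05 AM UTC (Jun 5).
Add 10 hours and 55 minutes leg 3 → 2:00 PM UTC.
Add 7 hours 40 minutes layover in Sable Harbour → 9:40 PM UTC.
Add 2 hours and 21 minutes leg 4 → 12:01 AM UTC (Jun 6).
Singapore is UTC+8:00, so local arrival = 12:01 AM + 8:00 = 8:01 AM on Jun 6.

8:01 AM on Jun 6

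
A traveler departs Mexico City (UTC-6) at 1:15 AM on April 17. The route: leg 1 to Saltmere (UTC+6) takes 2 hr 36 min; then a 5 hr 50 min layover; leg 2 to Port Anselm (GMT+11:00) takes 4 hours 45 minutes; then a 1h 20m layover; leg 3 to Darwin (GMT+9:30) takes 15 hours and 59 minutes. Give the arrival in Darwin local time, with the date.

Convert departure to UTC: 1:15 AM + 6:00 = 7:15 AM UTC on Apr 17.
Add 2 hours 36 minutes leg 1 → 9:51 AM UTC.
Add 5 hours and 50 minutes layover in Saltmere → 3:41 PM UTC.
Add 4 hours 45 minutes leg 2 → 8:26 PM UTC.
Add 1 hour 20 minutes layover in Port Anselm → 9:46 PM UTC.
Add 15 hours 59 minutes leg 3 → 1:45 PM UTC (Apr 18).
Darwin is UTC+9:30, so local arrival = 1:45 PM + 9:30 = 11:15 PM on Apr 18.

11:15 PM on Apr 18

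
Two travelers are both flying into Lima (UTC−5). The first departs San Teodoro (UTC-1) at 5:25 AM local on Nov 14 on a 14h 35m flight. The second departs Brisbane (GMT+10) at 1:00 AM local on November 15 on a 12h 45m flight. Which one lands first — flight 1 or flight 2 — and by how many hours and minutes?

the first, by 6 hours 45 minutes

Flight 1 in UTC: 5:25 AM + 1:00 = 6:25 AM on Nov 14.
+14 hours 35 minutes → arrive 9:00 PM UTC on Nov 14.
Flight 2 in UTC: 1:00 AM − 10:00 = 3:00 PM on Nov 14.
+12 hours and 45 minutes → arrive 3:45 AM UTC on Nov 15.
Flight 1 lands earlier by 6 hours 45 minutes.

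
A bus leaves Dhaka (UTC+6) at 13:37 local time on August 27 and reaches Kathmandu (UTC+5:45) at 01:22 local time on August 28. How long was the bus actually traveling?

12 hours

Kathmandu is 0:15 behind Dhaka.
Clock-face elapsed time (ignoring zones) is 11 hours 45 minutes.
Actual elapsed = 11 hours 45 minutes + 0:15 = 12 hours.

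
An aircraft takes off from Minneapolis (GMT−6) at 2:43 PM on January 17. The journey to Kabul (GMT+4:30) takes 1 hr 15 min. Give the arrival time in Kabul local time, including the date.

Kabul is 10:30 ahead of Minneapolis.
After 1 hour 15 minutes it is 3:58 PM in Minneapolis.
Shift by the zone difference: 3:58 PM + 10:30 = 2:28 AM on Jan 18 in Kabul.

2:28 AM on Jan 18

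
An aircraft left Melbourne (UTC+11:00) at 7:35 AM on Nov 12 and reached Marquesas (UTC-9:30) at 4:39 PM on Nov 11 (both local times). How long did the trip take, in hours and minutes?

5 hours 34 minutes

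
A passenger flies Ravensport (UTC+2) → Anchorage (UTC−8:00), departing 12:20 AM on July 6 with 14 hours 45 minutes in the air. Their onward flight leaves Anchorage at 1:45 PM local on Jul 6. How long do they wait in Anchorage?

8 hours 40 minutes

Convert departure to UTC: 12:20 AM − 2:00 = 10:20 PM UTC on Jul 5.
Add 14 hours 45 minutes flight time → 1:05 PM UTC (Jul 6).
Anchorage is UTC−8:00, so local arrival = 1:05 PM − 8:00 = 5:05 AM on Jul 6.
Layover = 1:45 PM − 5:05 AM = 8 hours 40 minutes.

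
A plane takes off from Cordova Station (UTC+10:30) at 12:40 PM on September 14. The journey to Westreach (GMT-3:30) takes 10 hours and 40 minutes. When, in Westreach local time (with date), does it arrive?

Westreach is 14:00 behind Cordova Station.
After 10 hours and 40 minutes it is 11:20 PM in Cordova Station.
Shift by the zone difference: 11:20 PM − 14:00 = 9:20 AM on Sep 14 in Westreach.

9:20 AM on September 14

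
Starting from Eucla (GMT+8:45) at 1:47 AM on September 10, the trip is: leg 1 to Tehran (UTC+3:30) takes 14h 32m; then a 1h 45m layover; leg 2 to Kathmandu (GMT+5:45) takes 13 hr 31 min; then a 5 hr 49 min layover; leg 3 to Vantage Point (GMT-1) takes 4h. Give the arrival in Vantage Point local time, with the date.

Convert departure to UTC: 1:47 AM − 8:45 = 5:02 PM UTC on Sep 9.
Add 14 hours 32 minutes leg 1 → 7:34 AM UTC (Sep 10).
Add 1 hour and 45 minutes layover in Tehran → 9:19 AM UTC.
Add 13 hours and 31 minutes leg 2 → 10:50 PM UTC.
Add 5 hours 49 minutes layover in Kathmandu → 4:39 AM UTC (Sep 11).
Add 4 hours leg 3 → 8:39 AM UTC.
Vantage Point is UTC−1:00, so local arrival = 8:39 AM − 1:00 = 7:39 AM on Sep 11.

7:39 AM on Sep 11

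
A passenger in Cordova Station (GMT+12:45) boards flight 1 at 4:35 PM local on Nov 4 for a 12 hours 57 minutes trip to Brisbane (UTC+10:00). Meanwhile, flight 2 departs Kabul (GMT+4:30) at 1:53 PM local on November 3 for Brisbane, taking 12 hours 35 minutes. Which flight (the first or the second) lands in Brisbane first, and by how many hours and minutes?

Flight 1 in UTC: 4:35 PM − 12:45 = 3:50 AM on Nov 4.
+12 hours 57 minutes → arrive 4:47 PM UTC on Nov 4.
Flight 2 in UTC: 1:53 PM − 4:30 = 9:23 AM on Nov 3.
+12 hours 35 minutes → arrive 9:58 PM UTC on Nov 3.
Flight 2 lands earlier by 18 hours 49 minutes.

the second, by 18 hours 49 minutes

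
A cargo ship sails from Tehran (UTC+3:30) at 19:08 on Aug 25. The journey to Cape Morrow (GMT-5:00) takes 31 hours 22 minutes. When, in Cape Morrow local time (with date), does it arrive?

Convert departure to UTC: 19:08 − 3:30 = 15:38 UTC on Aug 25.
Add 31 hours and 22 minutes travel time → 23:00 UTC (Aug 26).
Cape Morrow is UTC−5:00, so local arrival = 23:00 − 5:00 = 18:00 on Aug 26.

18:00 on Aug 26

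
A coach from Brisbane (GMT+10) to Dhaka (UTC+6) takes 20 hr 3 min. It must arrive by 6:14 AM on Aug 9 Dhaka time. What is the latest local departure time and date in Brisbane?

Target arrival in UTC: 6:14 AM − 6:00 = 12:14 AM on Aug 9.
Subtract 20 hours 3 minutes → departure 4:11 AM UTC on Aug 8.
Brisbane is UTC+10:00: 4:11 AM + 10:00 = 2:11 PM on Aug 8.

2:11 PM on Aug 8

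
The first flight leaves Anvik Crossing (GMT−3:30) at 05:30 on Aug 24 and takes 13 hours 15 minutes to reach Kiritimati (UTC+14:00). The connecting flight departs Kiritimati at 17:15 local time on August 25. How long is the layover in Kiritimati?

Convert departure to UTC: 05:30 + 3:30 = 09:00 UTC on Aug 24.
Add 13 hours 15 minutes flight time → 22:15 UTC.
Kiritimati is UTC+14:00, so local arrival = 22:15 + 14:00 = 12:15 on Aug 25.
Layover = 17:15 − 12:15 = 5 hours.

5 hours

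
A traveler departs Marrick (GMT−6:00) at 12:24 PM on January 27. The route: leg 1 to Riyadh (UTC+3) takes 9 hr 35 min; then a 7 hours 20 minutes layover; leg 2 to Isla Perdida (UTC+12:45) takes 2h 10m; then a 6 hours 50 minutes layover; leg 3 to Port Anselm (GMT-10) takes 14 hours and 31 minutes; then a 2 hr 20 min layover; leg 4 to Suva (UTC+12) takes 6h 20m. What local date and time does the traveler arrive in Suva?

Convert departure to UTC: 12:24 PM + 6:00 = 6:24 PM UTC on Jan 27.
Add 9 hours and 35 minutes leg 1 → 3:59 AM UTC (Jan 28).
Add 7 hours 20 minutes layover in Riyadh → 11:19 AM UTC.
Add 2 hours 10 minutes leg 2 → 1:29 PM UTC.
Add 6 hours 50 minutes layover in Isla Perdida → 8:19 PM UTC.
Add 14 hours and 31 minutes leg 3 → 10:50 AM UTC (Jan 29).
Add 2 hours and 20 minutes layover in Port Anselm → 1:10 PM UTC.
Add 6 hours and 20 minutes leg 4 → 7:30 PM UTC.
Suva is UTC+12:00, so local arrival = 7:30 PM + 12:00 = 7:30 AM on Jan 30.

7:30 AM on January 30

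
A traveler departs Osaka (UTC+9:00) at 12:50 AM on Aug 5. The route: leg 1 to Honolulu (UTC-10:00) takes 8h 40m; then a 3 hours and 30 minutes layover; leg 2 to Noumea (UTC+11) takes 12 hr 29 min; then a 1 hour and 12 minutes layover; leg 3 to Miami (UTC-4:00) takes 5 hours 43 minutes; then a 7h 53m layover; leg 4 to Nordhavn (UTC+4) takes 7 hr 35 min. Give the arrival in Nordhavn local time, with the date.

6:52 PM on August 6

Convert departure to UTC: 12:50 AM − 9:00 = 3:50 PM UTC on Aug 4.
Add 8 hours 40 minutes leg 1 → 12:30 AM UTC (Aug 5).
Add 3 hours and 30 minutes layover in Honolulu → 4:00 AM UTC.
Add 12 hours and 29 minutes leg 2 → 4:29 PM UTC.
Add 1 hour and 12 minutes layover in Noumea → 5:41 PM UTC.
Add 5 hours and 43 minutes leg 3 → 11:24 PM UTC.
Add 7 hours and 53 minutes layover in Miami → 7:17 AM UTC (Aug 6).
Add 7 hours and 35 minutes leg 4 → 2:52 PM UTC.
Nordhavn is UTC+4:00, so local arrival = 2:52 PM + 4:00 = 6:52 PM on Aug 6.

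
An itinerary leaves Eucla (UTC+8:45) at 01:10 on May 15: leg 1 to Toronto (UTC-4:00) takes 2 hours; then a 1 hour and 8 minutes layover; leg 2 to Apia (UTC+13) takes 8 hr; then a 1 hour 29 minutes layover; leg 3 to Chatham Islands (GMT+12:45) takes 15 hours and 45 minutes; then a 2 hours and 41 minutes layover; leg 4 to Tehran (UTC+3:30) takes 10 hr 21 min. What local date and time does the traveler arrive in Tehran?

Convert departure to UTC: 01:10 − 8:45 = 16:25 UTC on May 14.
Add 2 hours leg 1 → 18:25 UTC.
Add 1 hour and 8 minutes layover in Toronto → 19:33 UTC.
Add 8 hours leg 2 → 03:33 UTC (May 15).
Add 1 hour 29 minutes layover in Apia → 05:02 UTC.
Add 15 hours 45 minutes leg 3 → 20:47 UTC.
Add 2 hours and 41 minutes layover in Chatham Islands → 23:28 UTC.
Add 10 hours 21 minutes leg 4 → 09:49 UTC (May 16).
Tehran is UTC+3:30, so local arrival = 09:49 + 3:30 = 13:19 on May 16.

13:19 on May 16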